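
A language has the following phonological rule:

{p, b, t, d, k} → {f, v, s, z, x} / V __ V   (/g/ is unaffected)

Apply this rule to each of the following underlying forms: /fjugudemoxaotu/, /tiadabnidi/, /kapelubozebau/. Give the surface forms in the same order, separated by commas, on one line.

fjuguzemoxaosu, tiazabnizi, kafeluvozevau

/fjugudemoxaotu/: /d/ is a stop between vowels /u/ and /e/, so it spirantizes to the fricative [z]. /t/ is a stop between vowels /o/ and /u/, so it spirantizes to the fricative [s]. → [fjuguzemoxaosu].
/tiadabnidi/: /d/ is a stop between vowels /a/ and /a/, so it spirantizes to the fricative [z]. /d/ is a stop between vowels /i/ and /i/, so it spirantizes to the fricative [z]. → [tiazabnizi].
/kapelubozebau/: /p/ is a stop between vowels /a/ and /e/, so it spirantizes to the fricative [f]. /b/ is a stop between vowels /u/ and /o/, so it spirantizes to the fricative [v]. /b/ is a stop between vowels /e/ and /a/, so it spirantizes to the fricative [v]. → [kafeluvozevau].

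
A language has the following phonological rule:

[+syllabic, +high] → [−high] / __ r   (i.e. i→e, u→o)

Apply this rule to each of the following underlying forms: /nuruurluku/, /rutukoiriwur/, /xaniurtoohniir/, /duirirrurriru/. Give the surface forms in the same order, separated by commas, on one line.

noruorluku, rutukoeriwor, xaniortoohnier, duererrorreru

/nuruurluku/: /u/ is a high vowel immediately before /r/, so it lowers to [o]. /u/ is a high vowel immediately before /r/, so it lowers to [o]. → [noruorluku].
/rutukoiriwur/: /i/ is a high vowel immediately before /r/, so it lowers to [e]. /u/ is a high vowel immediately before /r/, so it lowers to [o]. → [rutukoeriwor].
/xaniurtoohniir/: /u/ is a high vowel immediately before /r/, so it lowers to [o]. /i/ is a high vowel immediately before /r/, so it lowers to [e]. → [xaniortoohnier].
/duirirrurriru/: /i/ is a high vowel immediately before /r/, so it lowers to [e]. /i/ is a high vowel immediately before /r/, so it lowers to [e]. /u/ is a high vowel immediately before /r/, so it lowers to [o]. /i/ is a high vowel immediately before /r/, so it lowers to [e]. → [duererrorreru].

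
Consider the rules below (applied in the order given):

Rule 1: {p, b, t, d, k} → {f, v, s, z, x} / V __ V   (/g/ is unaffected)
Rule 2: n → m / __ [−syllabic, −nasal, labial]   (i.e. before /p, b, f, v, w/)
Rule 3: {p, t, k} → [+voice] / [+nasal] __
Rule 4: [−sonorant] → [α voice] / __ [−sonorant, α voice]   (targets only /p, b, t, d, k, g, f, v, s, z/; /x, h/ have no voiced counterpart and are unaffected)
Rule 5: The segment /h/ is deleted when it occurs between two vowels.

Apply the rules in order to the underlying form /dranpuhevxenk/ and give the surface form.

Rule 1 (intervocalic spirantization): no segment meets the environment; /dranpuhevxenk/ is unchanged.
Rule 2 (nasal place assimilation): /n/ precedes the labial consonant /p/, so it assimilates in place to [m]. /dranpuhevxenk/ → drampuhevxenk.
Rule 3 (post-nasal voicing): /p/ is a voiceless stop immediately after the nasal /m/, so it voices to [b]. /k/ is a voiceless stop immediately after the nasal /n/, so it voices to [g]. /drampuhevxenk/ → drambuhevxeng.
Rule 4 (regressive voicing assimilation): /v/ precedes the voiceless obstruent /x/, so it devoices to [f] by assimilation. /drambuhevxeng/ → drambuhefxeng.
Rule 5 (intervocalic h-deletion): /h/ occurs between vowels /u/ and /e/, so it deletes. /drambuhefxeng/ → drambuefxeng.

drambuefxeng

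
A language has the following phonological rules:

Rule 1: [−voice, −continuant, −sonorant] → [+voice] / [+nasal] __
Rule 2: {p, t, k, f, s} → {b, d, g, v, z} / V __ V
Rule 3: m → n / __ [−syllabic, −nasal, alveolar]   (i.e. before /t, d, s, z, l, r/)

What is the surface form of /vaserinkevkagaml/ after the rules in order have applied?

vazeringevkaganl

Rule 1 (post-nasal voicing): /k/ is a voiceless stop immediately after the nasal /n/, so it voices to [g]. /vaserinkevkagaml/ → vaseringevkagaml.
Rule 2 (intervocalic voicing): /s/ is a voiceless obstruent between vowels /a/ and /e/, so it voices to [z]. /vaseringevkagaml/ → vazeringevkagaml.
Rule 3 (nasal place assimilation): /m/ precedes the alveolar consonant /l/, so it assimilates in place to [n]. /vazeringevkagaml/ → vazeringevkaganl.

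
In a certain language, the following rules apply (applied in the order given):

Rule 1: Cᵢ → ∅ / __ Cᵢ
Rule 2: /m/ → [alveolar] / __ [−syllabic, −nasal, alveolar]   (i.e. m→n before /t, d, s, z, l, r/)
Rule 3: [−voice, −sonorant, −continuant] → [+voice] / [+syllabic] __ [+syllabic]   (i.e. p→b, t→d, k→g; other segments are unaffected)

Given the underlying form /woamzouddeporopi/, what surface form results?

woanzoudeborobi

Rule 1 (degemination): /dd/ is a geminate; the first /d/ deletes. /woamzouddeporopi/ → woamzoudeporopi.
Rule 2 (nasal place assimilation): /m/ precedes the alveolar consonant /z/, so it assimilates in place to [n]. /woamzoudeporopi/ → woanzoudeporopi.
Rule 3 (intervocalic voicing): /p/ is a voiceless stop between vowels /e/ and /o/, so it voices to [b]. /p/ is a voiceless stop between vowels /o/ and /i/, so it voices to [b]. /woanzoudeporopi/ → woanzoudeborobi.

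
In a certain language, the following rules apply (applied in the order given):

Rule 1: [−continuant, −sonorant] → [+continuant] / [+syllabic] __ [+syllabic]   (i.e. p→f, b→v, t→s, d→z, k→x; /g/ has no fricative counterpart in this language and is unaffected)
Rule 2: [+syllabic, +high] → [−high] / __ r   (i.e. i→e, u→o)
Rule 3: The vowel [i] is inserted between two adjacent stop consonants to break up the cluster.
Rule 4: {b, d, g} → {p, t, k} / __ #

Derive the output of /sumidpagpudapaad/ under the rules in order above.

sumidipagipuzafaat

Rule 1 (intervocalic spirantization): /d/ is a stop between vowels /u/ and /a/, so it spirantizes to the fricative [z]. /p/ is a stop between vowels /a/ and /a/, so it spirantizes to the fricative [f]. /sumidpagpudapaad/ → sumidpagpuzafaad.
Rule 2 (pre-rhotic lowering): no segment meets the environment; /sumidpagpuzafaad/ is unchanged.
Rule 3 (stop-cluster i-epenthesis): /d/ and /p/ form a stop–stop cluster, so [i] is inserted between them. /g/ and /p/ form a stop–stop cluster, so [i] is inserted between them. /sumidpagpuzafaad/ → sumidipagipuzafaad.
Rule 4 (final devoicing): /d/ is a voiced stop in word-final position, so it devoices to [t]. /sumidipagipuzafaad/ → sumidipagipuzafaat.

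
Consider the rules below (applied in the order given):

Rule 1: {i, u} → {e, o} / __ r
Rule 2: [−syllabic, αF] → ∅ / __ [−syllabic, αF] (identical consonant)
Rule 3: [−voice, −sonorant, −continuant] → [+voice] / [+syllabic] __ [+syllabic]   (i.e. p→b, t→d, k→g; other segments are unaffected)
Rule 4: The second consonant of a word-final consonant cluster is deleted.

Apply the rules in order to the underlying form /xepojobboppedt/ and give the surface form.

xebojobobed

Rule 1 (pre-rhotic lowering): no segment meets the environment; /xepojobboppedt/ is unchanged.
Rule 2 (degemination): /bb/ is a geminate; the first /b/ deletes. /pp/ is a geminate; the first /p/ deletes. /xepojobboppedt/ → xepojobopedt.
Rule 3 (intervocalic voicing): /p/ is a voiceless stop between vowels /e/ and /o/, so it voices to [b]. /p/ is a voiceless stop between vowels /o/ and /e/, so it voices to [b]. /xepojobopedt/ → xebojobobedt.
Rule 4 (final cluster simplification): /t/ is the second consonant of a word-final cluster /dt/, so it deletes. /xebojobobedt/ → xebojobobed.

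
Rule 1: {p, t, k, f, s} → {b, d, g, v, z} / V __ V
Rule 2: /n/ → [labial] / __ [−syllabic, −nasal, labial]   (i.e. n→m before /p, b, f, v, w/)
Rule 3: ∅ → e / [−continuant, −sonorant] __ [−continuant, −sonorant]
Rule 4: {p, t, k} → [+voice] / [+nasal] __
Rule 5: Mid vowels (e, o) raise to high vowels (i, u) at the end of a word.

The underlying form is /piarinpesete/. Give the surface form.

Rule 1 (intervocalic voicing): /s/ is a voiceless obstruent between vowels /e/ and /e/, so it voices to [z]. /t/ is a voiceless obstruent between vowels /e/ and /e/, so it voices to [d]. /piarinpesete/ → piarinpezede.
Rule 2 (nasal place assimilation): /n/ precedes the labial consonant /p/, so it assimilates in place to [m]. /piarinpezede/ → piarimpezede.
Rule 3 (stop-cluster e-epenthesis): no segment meets the environment; /piarimpezede/ is unchanged.
Rule 4 (post-nasal voicing): /p/ is a voiceless stop immediately after the nasal /m/, so it voices to [b]. /piarimpezede/ → piarimbezede.
Rule 5 (final vowel raising): /e/ is a mid vowel in word-final position, so it raises to [i]. /piarimbezede/ → piarimbezedi.

piarimbezedi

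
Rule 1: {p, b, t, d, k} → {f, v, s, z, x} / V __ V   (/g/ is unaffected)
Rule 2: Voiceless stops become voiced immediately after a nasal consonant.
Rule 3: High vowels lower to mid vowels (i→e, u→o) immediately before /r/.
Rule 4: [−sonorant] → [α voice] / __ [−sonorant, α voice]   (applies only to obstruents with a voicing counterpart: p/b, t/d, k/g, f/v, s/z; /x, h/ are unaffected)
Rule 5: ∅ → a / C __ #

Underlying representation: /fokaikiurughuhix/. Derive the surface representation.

Rule 1 (intervocalic spirantization): /k/ is a stop between vowels /o/ and /a/, so it spirantizes to the fricative [x]. /k/ is a stop between vowels /i/ and /i/, so it spirantizes to the fricative [x]. /fokaikiurughuhix/ → foxaixiurughuhix.
Rule 2 (post-nasal voicing): no segment meets the environment; /foxaixiurughuhix/ is unchanged.
Rule 3 (pre-rhotic lowering): /u/ is a high vowel immediately before /r/, so it lowers to [o]. /foxaixiurughuhix/ → foxaixiorughuhix.
Rule 4 (regressive voicing assimilation): /g/ precedes the voiceless obstruent /h/, so it devoices to [k] by assimilation. /foxaixiorughuhix/ → foxaixiorukhuhix.
Rule 5 (final a-epenthesis): the form ends in the consonant /x/, so [a] is inserted word-finally. /foxaixiorukhuhix/ → foxaixiorukhuhixa.

foxaixiorukhuhixa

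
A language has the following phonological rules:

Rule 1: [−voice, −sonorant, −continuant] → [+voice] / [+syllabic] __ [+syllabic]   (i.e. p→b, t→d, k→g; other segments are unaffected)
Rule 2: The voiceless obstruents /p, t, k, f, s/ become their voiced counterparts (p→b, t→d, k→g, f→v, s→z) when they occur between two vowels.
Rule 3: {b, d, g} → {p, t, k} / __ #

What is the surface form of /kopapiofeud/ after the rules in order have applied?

kobabioveut

Rule 1 (intervocalic voicing): /p/ is a voiceless stop between vowels /o/ and /a/, so it voices to [b]. /p/ is a voiceless stop between vowels /a/ and /i/, so it voices to [b]. /kopapiofeud/ → kobabiofeud.
Rule 2 (intervocalic voicing): /f/ is a voiceless obstruent between vowels /o/ and /e/, so it voices to [v]. /kobabiofeud/ → kobabioveud.
Rule 3 (final devoicing): /d/ is a voiced stop in word-final position, so it devoices to [t]. /kobabioveud/ → kobabioveut.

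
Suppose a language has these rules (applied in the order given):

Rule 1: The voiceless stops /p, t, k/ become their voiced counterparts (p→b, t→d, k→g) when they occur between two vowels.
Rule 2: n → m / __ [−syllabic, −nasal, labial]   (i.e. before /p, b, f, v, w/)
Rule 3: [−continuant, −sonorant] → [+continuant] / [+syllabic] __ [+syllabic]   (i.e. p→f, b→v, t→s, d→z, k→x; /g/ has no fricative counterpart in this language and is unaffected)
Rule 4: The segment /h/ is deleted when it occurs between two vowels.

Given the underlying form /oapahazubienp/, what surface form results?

Rule 1 (intervocalic voicing): /p/ is a voiceless stop between vowels /a/ and /a/, so it voices to [b]. /oapahazubienp/ → oabahazubienp.
Rule 2 (nasal place assimilation): /n/ precedes the labial consonant /p/, so it assimilates in place to [m]. /oabahazubienp/ → oabahazubiemp.
Rule 3 (intervocalic spirantization): /b/ is a stop between vowels /a/ and /a/, so it spirantizes to the fricative [v]. /b/ is a stop between vowels /u/ and /i/, so it spirantizes to the fricative [v]. /oabahazubiemp/ → oavahazuviemp.
Rule 4 (intervocalic h-deletion): /h/ occurs between vowels /a/ and /a/, so it deletes. /oavahazuviemp/ → oavaazuviemp.

oavaazuviemp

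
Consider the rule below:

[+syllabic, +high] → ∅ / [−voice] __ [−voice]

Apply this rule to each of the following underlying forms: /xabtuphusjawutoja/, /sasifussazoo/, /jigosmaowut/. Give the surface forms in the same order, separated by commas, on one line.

xabtphsjawutoja, sasfssazoo, jigosmaowut

/xabtuphusjawutoja/: /u/ is a high vowel flanked by voiceless consonants /t/ and /p/, so it deletes. /u/ is a high vowel flanked by voiceless consonants /h/ and /s/, so it deletes. → [xabtphsjawutoja].
/sasifussazoo/: /i/ is a high vowel flanked by voiceless consonants /s/ and /f/, so it deletes. /u/ is a high vowel flanked by voiceless consonants /f/ and /s/, so it deletes. → [sasfssazoo].
/jigosmaowut/: the rule's environment is not met; surfaces unchanged as [jigosmaowut].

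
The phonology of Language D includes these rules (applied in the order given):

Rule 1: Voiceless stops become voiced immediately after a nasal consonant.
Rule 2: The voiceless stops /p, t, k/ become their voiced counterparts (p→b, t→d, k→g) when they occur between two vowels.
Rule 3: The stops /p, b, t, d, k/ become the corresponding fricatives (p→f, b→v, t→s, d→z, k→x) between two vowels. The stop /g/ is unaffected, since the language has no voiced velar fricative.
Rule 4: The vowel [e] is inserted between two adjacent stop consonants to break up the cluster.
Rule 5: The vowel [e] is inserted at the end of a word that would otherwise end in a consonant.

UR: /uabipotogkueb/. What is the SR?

Rule 1 (post-nasal voicing): no segment meets the environment; /uabipotogkueb/ is unchanged.
Rule 2 (intervocalic voicing): /p/ is a voiceless stop between vowels /i/ and /o/, so it voices to [b]. /t/ is a voiceless stop between vowels /o/ and /o/, so it voices to [d]. /uabipotogkueb/ → uabibodogkueb.
Rule 3 (intervocalic spirantization): /b/ is a stop between vowels /a/ and /i/, so it spirantizes to the fricative [v]. /b/ is a stop between vowels /i/ and /o/, so it spirantizes to the fricative [v]. /d/ is a stop between vowels /o/ and /o/, so it spirantizes to the fricative [z]. /uabibodogkueb/ → uavivozogkueb.
Rule 4 (stop-cluster e-epenthesis): /g/ and /k/ form a stop–stop cluster, so [e] is inserted between them. /uavivozogkueb/ → uavivozogekueb.
Rule 5 (final e-epenthesis): the form ends in the consonant /b/, so [e] is inserted word-finally. /uavivozogekueb/ → uavivozogekuebe.

uavivozogekuebe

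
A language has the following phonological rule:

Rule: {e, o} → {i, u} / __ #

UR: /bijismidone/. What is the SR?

/e/ is a mid vowel in word-final position, so it raises to [i].
The other instance of /o/ does not occur in the required environment and remains unchanged.
Surface form: [bijismidoni].

bijismidoni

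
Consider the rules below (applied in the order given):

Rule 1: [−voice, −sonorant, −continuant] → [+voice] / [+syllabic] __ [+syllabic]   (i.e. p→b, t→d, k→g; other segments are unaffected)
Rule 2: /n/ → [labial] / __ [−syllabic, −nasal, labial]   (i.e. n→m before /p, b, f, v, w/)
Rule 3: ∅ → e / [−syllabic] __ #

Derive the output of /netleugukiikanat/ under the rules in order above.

netleugugiiganate

Rule 1 (intervocalic voicing): /k/ is a voiceless stop between vowels /u/ and /i/, so it voices to [g]. /k/ is a voiceless stop between vowels /i/ and /a/, so it voices to [g]. /netleugukiikanat/ → netleugugiiganat.
Rule 2 (nasal place assimilation): no segment meets the environment; /netleugugiiganat/ is unchanged.
Rule 3 (final e-epenthesis): the form ends in the consonant /t/, so [e] is inserted word-finally. /netleugugiiganat/ → netleugugiiganate.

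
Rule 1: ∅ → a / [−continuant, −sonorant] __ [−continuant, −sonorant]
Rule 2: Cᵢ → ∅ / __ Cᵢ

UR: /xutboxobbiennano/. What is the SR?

xutaboxobabienano

Rule 1 (stop-cluster a-epenthesis): /t/ and /b/ form a stop–stop cluster, so [a] is inserted between them. /b/ and /b/ form a stop–stop cluster, so [a] is inserted between them. /xutboxobbiennano/ → xutaboxobabiennano.
Rule 2 (degemination): /nn/ is a geminate; the first /n/ deletes. /xutaboxobabiennano/ → xutaboxobabienano.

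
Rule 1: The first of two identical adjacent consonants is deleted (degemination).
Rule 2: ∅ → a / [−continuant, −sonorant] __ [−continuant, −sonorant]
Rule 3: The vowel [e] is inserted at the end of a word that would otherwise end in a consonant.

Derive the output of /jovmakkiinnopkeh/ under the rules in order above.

Rule 1 (degemination): /kk/ is a geminate; the first /k/ deletes. /nn/ is a geminate; the first /n/ deletes. /jovmakkiinnopkeh/ → jovmakiinopkeh.
Rule 2 (stop-cluster a-epenthesis): /p/ and /k/ form a stop–stop cluster, so [a] is inserted between them. /jovmakiinopkeh/ → jovmakiinopakeh.
Rule 3 (final e-epenthesis): the form ends in the consonant /h/, so [e] is inserted word-finally. /jovmakiinopakeh/ → jovmakiinopakehe.

jovmakiinopakehe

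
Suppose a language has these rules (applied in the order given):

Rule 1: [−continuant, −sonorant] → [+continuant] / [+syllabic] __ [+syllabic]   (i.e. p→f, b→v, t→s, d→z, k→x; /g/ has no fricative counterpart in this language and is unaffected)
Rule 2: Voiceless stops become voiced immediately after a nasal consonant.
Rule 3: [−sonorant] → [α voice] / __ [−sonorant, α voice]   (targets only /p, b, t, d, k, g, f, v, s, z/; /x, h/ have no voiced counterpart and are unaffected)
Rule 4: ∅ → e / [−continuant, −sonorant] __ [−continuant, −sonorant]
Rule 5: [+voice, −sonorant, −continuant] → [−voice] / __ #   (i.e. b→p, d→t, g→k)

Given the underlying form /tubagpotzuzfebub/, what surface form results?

tuvakepodzusfevup

Rule 1 (intervocalic spirantization): /b/ is a stop between vowels /u/ and /a/, so it spirantizes to the fricative [v]. /b/ is a stop between vowels /e/ and /u/, so it spirantizes to the fricative [v]. /tubagpotzuzfebub/ → tuvagpotzuzfevub.
Rule 2 (post-nasal voicing): no segment meets the environment; /tuvagpotzuzfevub/ is unchanged.
Rule 3 (regressive voicing assimilation): /g/ precedes the voiceless obstruent /p/, so it devoices to [k] by assimilation. /t/ precedes the voiced obstruent /z/, so it voices to [d] by assimilation. /z/ precedes the voiceless obstruent /f/, so it devoices to [s] by assimilation. /tuvagpotzuzfevub/ → tuvakpodzusfevub.
Rule 4 (stop-cluster e-epenthesis): /k/ and /p/ form a stop–stop cluster, so [e] is inserted between them. /tuvakpodzusfevub/ → tuvakepodzusfevub.
Rule 5 (final devoicing): /b/ is a voiced stop in word-final position, so it devoices to [p]. /tuvakepodzusfevub/ → tuvakepodzusfevup.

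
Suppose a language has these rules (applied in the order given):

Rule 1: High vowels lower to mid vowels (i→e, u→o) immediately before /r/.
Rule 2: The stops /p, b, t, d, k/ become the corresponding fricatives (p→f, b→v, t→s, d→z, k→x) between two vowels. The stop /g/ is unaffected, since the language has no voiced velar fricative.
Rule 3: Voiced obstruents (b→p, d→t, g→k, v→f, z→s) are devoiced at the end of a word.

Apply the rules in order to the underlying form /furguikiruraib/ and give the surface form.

Rule 1 (pre-rhotic lowering): /u/ is a high vowel immediately before /r/, so it lowers to [o]. /i/ is a high vowel immediately before /r/, so it lowers to [e]. /u/ is a high vowel immediately before /r/, so it lowers to [o]. /furguikiruraib/ → forguikeroraib.
Rule 2 (intervocalic spirantization): /k/ is a stop between vowels /i/ and /e/, so it spirantizes to the fricative [x]. /forguikeroraib/ → forguixeroraib.
Rule 3 (final devoicing): /b/ is a voiced obstruent in word-final position, so it devoices to [p]. /forguixeroraib/ → forguixeroraip.

forguixeroraip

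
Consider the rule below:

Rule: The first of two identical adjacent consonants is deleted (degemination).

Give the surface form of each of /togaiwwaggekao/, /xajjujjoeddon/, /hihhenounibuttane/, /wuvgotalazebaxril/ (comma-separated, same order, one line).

togaiwagekao, xajujoedon, hihenounibutane, wuvgotalazebaxril

/togaiwwaggekao/: /ww/ is a geminate; the first /w/ deletes. /gg/ is a geminate; the first /g/ deletes. → [togaiwagekao].
/xajjujjoeddon/: /jj/ is a geminate; the first /j/ deletes. /jj/ is a geminate; the first /j/ deletes. /dd/ is a geminate; the first /d/ deletes. → [xajujoedon].
/hihhenounibuttane/: /hh/ is a geminate; the first /h/ deletes. /tt/ is a geminate; the first /t/ deletes. → [hihenounibutane].
/wuvgotalazebaxril/: the rule's environment is not met; surfaces unchanged as [wuvgotalazebaxril].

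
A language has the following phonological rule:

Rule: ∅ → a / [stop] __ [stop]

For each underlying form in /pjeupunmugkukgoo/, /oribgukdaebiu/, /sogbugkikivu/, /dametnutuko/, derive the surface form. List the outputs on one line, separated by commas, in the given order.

/pjeupunmugkukgoo/: /g/ and /k/ form a stop–stop cluster, so [a] is inserted between them. /k/ and /g/ form a stop–stop cluster, so [a] is inserted between them. → [pjeupunmugakukagoo].
/oribgukdaebiu/: /b/ and /g/ form a stop–stop cluster, so [a] is inserted between them. /k/ and /d/ form a stop–stop cluster, so [a] is inserted between them. → [oribagukadaebiu].
/sogbugkikivu/: /g/ and /b/ form a stop–stop cluster, so [a] is inserted between them. /g/ and /k/ form a stop–stop cluster, so [a] is inserted between them. → [sogabugakikivu].
/dametnutuko/: the rule's environment is not met; surfaces unchanged as [dametnutuko].

pjeupunmugakukagoo, oribagukadaebiu, sogabugakikivu, dametnutuko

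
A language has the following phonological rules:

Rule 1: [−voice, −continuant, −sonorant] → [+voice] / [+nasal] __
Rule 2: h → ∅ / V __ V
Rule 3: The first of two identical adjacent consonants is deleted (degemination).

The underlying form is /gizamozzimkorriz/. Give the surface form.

gizamozimgoriz

Rule 1 (post-nasal voicing): /k/ is a voiceless stop immediately after the nasal /m/, so it voices to [g]. /gizamozzimkorriz/ → gizamozzimgorriz.
Rule 2 (intervocalic h-deletion): no segment meets the environment; /gizamozzimgorriz/ is unchanged.
Rule 3 (degemination): /zz/ is a geminate; the first /z/ deletes. /rr/ is a geminate; the first /r/ deletes. /gizamozzimgorriz/ → gizamozimgoriz.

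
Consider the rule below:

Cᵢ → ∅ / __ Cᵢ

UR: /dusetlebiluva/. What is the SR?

dusetlebiluva

No segment of /dusetlebiluva/ meets the structural description of the rule, so the form surfaces unchanged.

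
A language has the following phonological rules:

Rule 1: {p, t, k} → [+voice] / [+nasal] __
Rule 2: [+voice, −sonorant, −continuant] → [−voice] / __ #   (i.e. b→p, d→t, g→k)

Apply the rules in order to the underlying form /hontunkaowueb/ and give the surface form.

Rule 1 (post-nasal voicing): /t/ is a voiceless stop immediately after the nasal /n/, so it voices to [d]. /k/ is a voiceless stop immediately after the nasal /n/, so it voices to [g]. /hontunkaowueb/ → hondungaowueb.
Rule 2 (final devoicing): /b/ is a voiced stop in word-final position, so it devoices to [p]. /hondungaowueb/ → hondungaowuep.

hondungaowuep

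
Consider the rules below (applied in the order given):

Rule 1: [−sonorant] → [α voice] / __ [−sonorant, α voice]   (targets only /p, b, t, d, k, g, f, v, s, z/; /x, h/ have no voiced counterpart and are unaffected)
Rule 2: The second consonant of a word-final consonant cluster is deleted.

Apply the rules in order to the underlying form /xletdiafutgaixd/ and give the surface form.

Rule 1 (regressive voicing assimilation): /t/ precedes the voiced obstruent /d/, so it voices to [d] by assimilation. /t/ precedes the voiced obstruent /g/, so it voices to [d] by assimilation. /xletdiafutgaixd/ → xleddiafudgaixd.
Rule 2 (final cluster simplification): /d/ is the second consonant of a word-final cluster /xd/, so it deletes. /xleddiafudgaixd/ → xleddiafudgaix.

xleddiafudgaix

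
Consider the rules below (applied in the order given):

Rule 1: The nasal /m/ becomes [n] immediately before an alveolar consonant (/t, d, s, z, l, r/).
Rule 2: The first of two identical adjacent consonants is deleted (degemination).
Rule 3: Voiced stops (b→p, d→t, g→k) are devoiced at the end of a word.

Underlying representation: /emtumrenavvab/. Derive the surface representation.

entunrenavap

Rule 1 (nasal place assimilation): /m/ precedes the alveolar consonant /t/, so it assimilates in place to [n]. /m/ precedes the alveolar consonant /r/, so it assimilates in place to [n]. /emtumrenavvab/ → entunrenavvab.
Rule 2 (degemination): /vv/ is a geminate; the first /v/ deletes. /entunrenavvab/ → entunrenavab.
Rule 3 (final devoicing): /b/ is a voiced stop in word-final position, so it devoices to [p]. /entunrenavab/ → entunrenavap.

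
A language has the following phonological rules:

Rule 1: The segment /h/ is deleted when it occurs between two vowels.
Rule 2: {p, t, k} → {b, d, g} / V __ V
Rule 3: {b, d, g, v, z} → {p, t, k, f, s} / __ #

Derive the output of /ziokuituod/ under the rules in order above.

Rule 1 (intervocalic h-deletion): no segment meets the environment; /ziokuituod/ is unchanged.
Rule 2 (intervocalic voicing): /k/ is a voiceless stop between vowels /o/ and /u/, so it voices to [g]. /t/ is a voiceless stop between vowels /i/ and /u/, so it voices to [d]. /ziokuituod/ → zioguiduod.
Rule 3 (final devoicing): /d/ is a voiced obstruent in word-final position, so it devoices to [t]. /zioguiduod/ → zioguiduot.

zioguiduot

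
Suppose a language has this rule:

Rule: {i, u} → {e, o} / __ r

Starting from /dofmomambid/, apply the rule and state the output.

No segment of /dofmomambid/ meets the structural description of the rule, so the form surfaces unchanged.

dofmomambid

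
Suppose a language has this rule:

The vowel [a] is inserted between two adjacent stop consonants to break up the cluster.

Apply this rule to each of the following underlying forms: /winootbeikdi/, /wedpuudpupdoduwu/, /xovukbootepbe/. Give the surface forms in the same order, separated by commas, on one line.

/winootbeikdi/: /t/ and /b/ form a stop–stop cluster, so [a] is inserted between them. /k/ and /d/ form a stop–stop cluster, so [a] is inserted between them. → [winootabeikadi].
/wedpuudpupdoduwu/: /d/ and /p/ form a stop–stop cluster, so [a] is inserted between them. /d/ and /p/ form a stop–stop cluster, so [a] is inserted between them. /p/ and /d/ form a stop–stop cluster, so [a] is inserted between them. → [wedapuudapupadoduwu].
/xovukbootepbe/: /k/ and /b/ form a stop–stop cluster, so [a] is inserted between them. /p/ and /b/ form a stop–stop cluster, so [a] is inserted between them. → [xovukabootepabe].

winootabeikadi, wedapuudapupadoduwu, xovukabootepabe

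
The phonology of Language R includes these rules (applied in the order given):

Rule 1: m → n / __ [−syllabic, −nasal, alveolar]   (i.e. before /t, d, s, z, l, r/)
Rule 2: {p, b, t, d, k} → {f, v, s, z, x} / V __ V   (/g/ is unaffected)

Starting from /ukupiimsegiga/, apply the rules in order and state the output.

uxufiinsegiga

Rule 1 (nasal place assimilation): /m/ precedes the alveolar consonant /s/, so it assimilates in place to [n]. /ukupiimsegiga/ → ukupiinsegiga.
Rule 2 (intervocalic spirantization): /k/ is a stop between vowels /u/ and /u/, so it spirantizes to the fricative [x]. /p/ is a stop between vowels /u/ and /i/, so it spirantizes to the fricative [f]. /ukupiinsegiga/ → uxufiinsegiga.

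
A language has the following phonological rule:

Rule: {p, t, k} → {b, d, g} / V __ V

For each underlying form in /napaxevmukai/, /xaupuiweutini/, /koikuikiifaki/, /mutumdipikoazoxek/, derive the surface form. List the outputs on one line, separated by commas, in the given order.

nabaxevmugai, xaubuiweudini, koiguigiifagi, mudumdibigoazoxek

/napaxevmukai/: /p/ is a voiceless stop between vowels /a/ and /a/, so it voices to [b]. /k/ is a voiceless stop between vowels /u/ and /a/, so it voices to [g]. → [nabaxevmugai].
/xaupuiweutini/: /p/ is a voiceless stop between vowels /u/ and /u/, so it voices to [b]. /t/ is a voiceless stop between vowels /u/ and /i/, so it voices to [d]. → [xaubuiweudini].
/koikuikiifaki/: /k/ is a voiceless stop between vowels /i/ and /u/, so it voices to [g]. /k/ is a voiceless stop between vowels /i/ and /i/, so it voices to [g]. /k/ is a voiceless stop between vowels /a/ and /i/, so it voices to [g]. → [koiguigiifagi].
/mutumdipikoazoxek/: /t/ is a voiceless stop between vowels /u/ and /u/, so it voices to [d]. /p/ is a voiceless stop between vowels /i/ and /i/, so it voices to [b]. /k/ is a voiceless stop between vowels /i/ and /o/, so it voices to [g]. → [mudumdibigoazoxek].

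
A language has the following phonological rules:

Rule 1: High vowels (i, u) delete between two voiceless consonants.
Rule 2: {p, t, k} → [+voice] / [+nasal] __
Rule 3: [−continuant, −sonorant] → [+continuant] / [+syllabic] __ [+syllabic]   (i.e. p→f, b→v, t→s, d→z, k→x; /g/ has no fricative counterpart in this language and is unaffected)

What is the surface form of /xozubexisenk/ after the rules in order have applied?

xozuvexseng

Rule 1 (high vowel syncope): /i/ is a high vowel flanked by voiceless consonants /x/ and /s/, so it deletes. /xozubexisenk/ → xozubexsenk.
Rule 2 (post-nasal voicing): /k/ is a voiceless stop immediately after the nasal /n/, so it voices to [g]. /xozubexsenk/ → xozubexseng.
Rule 3 (intervocalic spirantization): /b/ is a stop between vowels /u/ and /e/, so it spirantizes to the fricative [v]. /xozubexseng/ → xozuvexseng.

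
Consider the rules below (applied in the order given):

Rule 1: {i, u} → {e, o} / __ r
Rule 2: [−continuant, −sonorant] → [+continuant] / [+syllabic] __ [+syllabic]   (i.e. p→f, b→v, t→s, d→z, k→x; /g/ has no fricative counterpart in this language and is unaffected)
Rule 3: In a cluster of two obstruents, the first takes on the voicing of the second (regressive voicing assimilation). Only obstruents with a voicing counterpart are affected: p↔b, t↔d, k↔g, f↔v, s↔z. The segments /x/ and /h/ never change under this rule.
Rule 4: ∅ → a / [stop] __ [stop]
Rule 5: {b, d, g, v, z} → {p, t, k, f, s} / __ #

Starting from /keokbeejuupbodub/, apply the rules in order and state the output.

Rule 1 (pre-rhotic lowering): no segment meets the environment; /keokbeejuupbodub/ is unchanged.
Rule 2 (intervocalic spirantization): /d/ is a stop between vowels /o/ and /u/, so it spirantizes to the fricative [z]. /keokbeejuupbodub/ → keokbeejuupbozub.
Rule 3 (regressive voicing assimilation): /k/ precedes the voiced obstruent /b/, so it voices to [g] by assimilation. /p/ precedes the voiced obstruent /b/, so it voices to [b] by assimilation. /keokbeejuupbozub/ → keogbeejuubbozub.
Rule 4 (stop-cluster a-epenthesis): /g/ and /b/ form a stop–stop cluster, so [a] is inserted between them. /b/ and /b/ form a stop–stop cluster, so [a] is inserted between them. /keogbeejuubbozub/ → keogabeejuubabozub.
Rule 5 (final devoicing): /b/ is a voiced obstruent in word-final position, so it devoices to [p]. /keogabeejuubabozub/ → keogabeejuubabozup.

keogabeejuubabozup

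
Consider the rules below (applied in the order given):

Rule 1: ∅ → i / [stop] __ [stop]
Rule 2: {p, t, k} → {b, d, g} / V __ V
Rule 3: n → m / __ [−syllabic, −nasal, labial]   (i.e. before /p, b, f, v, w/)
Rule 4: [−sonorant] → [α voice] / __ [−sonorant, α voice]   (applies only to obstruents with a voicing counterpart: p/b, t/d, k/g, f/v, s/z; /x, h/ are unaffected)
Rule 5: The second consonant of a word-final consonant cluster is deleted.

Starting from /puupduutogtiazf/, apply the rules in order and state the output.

puubiduudogidias

Rule 1 (stop-cluster i-epenthesis): /p/ and /d/ form a stop–stop cluster, so [i] is inserted between them. /g/ and /t/ form a stop–stop cluster, so [i] is inserted between them. /puupduutogtiazf/ → puupiduutogitiazf.
Rule 2 (intervocalic voicing): /p/ is a voiceless stop between vowels /u/ and /i/, so it voices to [b]. /t/ is a voiceless stop between vowels /u/ and /o/, so it voices to [d]. /t/ is a voiceless stop between vowels /i/ and /i/, so it voices to [d]. /puupiduutogitiazf/ → puubiduudogidiazf.
Rule 3 (nasal place assimilation): no segment meets the environment; /puubiduudogidiazf/ is unchanged.
Rule 4 (regressive voicing assimilation): /z/ precedes the voiceless obstruent /f/, so it devoices to [s] by assimilation. /puubiduudogidiazf/ → puubiduudogidiasf.
Rule 5 (final cluster simplification): /f/ is the second consonant of a word-final cluster /sf/, so it deletes. /puubiduudogidiasf/ → puubiduudogidias.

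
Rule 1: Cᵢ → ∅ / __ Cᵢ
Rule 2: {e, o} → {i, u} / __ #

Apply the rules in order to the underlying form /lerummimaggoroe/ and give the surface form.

Rule 1 (degemination): /mm/ is a geminate; the first /m/ deletes. /gg/ is a geminate; the first /g/ deletes. /lerummimaggoroe/ → lerumimagoroe.
Rule 2 (final vowel raising): /e/ is a mid vowel in word-final position, so it raises to [i]. /lerumimagoroe/ → lerumimagoroi.

lerumimagoroi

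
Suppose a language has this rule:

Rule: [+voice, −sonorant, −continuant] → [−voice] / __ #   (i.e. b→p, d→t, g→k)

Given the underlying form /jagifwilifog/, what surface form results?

Scanning /jagifwilifog/: /g/ at position 3 is not in the conditioning environment; /g/ is a voiced stop in word-final position, so it devoices to [k].
Result: [jagifwilifok].

jagifwilifok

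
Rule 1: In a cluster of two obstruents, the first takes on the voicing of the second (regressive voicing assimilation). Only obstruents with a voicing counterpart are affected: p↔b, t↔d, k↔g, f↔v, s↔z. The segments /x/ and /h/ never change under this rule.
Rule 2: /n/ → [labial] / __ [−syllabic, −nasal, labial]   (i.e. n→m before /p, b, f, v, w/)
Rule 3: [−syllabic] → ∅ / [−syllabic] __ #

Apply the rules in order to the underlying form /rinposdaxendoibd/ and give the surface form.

Rule 1 (regressive voicing assimilation): /s/ precedes the voiced obstruent /d/, so it voices to [z] by assimilation. /rinposdaxendoibd/ → rinpozdaxendoibd.
Rule 2 (nasal place assimilation): /n/ precedes the labial consonant /p/, so it assimilates in place to [m]. /rinpozdaxendoibd/ → rimpozdaxendoibd.
Rule 3 (final cluster simplification): /d/ is the second consonant of a word-final cluster /bd/, so it deletes. /rimpozdaxendoibd/ → rimpozdaxendoib.

rimpozdaxendoib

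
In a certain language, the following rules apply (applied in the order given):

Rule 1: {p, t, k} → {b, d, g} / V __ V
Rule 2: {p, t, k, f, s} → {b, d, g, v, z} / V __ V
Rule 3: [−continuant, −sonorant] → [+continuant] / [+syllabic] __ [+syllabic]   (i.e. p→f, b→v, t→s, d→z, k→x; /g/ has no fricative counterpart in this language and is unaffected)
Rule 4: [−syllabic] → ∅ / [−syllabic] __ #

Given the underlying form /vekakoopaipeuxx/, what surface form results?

Rule 1 (intervocalic voicing): /k/ is a voiceless stop between vowels /e/ and /a/, so it voices to [g]. /k/ is a voiceless stop between vowels /a/ and /o/, so it voices to [g]. /p/ is a voiceless stop between vowels /o/ and /a/, so it voices to [b]. /p/ is a voiceless stop between vowels /i/ and /e/, so it voices to [b]. /vekakoopaipeuxx/ → vegagoobaibeuxx.
Rule 2 (intervocalic voicing): no segment meets the environment; /vegagoobaibeuxx/ is unchanged.
Rule 3 (intervocalic spirantization): /b/ is a stop between vowels /o/ and /a/, so it spirantizes to the fricative [v]. /b/ is a stop between vowels /i/ and /e/, so it spirantizes to the fricative [v]. /vegagoobaibeuxx/ → vegagoovaiveuxx.
Rule 4 (final cluster simplification): /x/ is the second consonant of a word-final cluster /xx/, so it deletes. /vegagoovaiveuxx/ → vegagoovaiveux.

vegagoovaiveux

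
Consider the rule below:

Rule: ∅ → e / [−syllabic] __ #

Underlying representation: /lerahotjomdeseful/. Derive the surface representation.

lerahotjomdesefule

the form ends in the consonant /l/, so [e] is inserted word-finally.
Surface form: [lerahotjomdesefule].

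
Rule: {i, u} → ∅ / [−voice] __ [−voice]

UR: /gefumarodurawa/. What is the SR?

No segment of /gefumarodurawa/ meets the structural description of the rule, so the form surfaces unchanged.

gefumarodurawa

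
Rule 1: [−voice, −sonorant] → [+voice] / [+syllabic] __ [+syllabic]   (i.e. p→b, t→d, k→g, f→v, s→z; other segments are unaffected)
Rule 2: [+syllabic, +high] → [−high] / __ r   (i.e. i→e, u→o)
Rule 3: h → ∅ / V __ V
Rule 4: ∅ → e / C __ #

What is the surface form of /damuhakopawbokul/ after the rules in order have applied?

Rule 1 (intervocalic voicing): /k/ is a voiceless obstruent between vowels /a/ and /o/, so it voices to [g]. /p/ is a voiceless obstruent between vowels /o/ and /a/, so it voices to [b]. /k/ is a voiceless obstruent between vowels /o/ and /u/, so it voices to [g]. /damuhakopawbokul/ → damuhagobawbogul.
Rule 2 (pre-rhotic lowering): no segment meets the environment; /damuhagobawbogul/ is unchanged.
Rule 3 (intervocalic h-deletion): /h/ occurs between vowels /u/ and /a/, so it deletes. /damuhagobawbogul/ → damuagobawbogul.
Rule 4 (final e-epenthesis): the form ends in the consonant /l/, so [e] is inserted word-finally. /damuagobawbogul/ → damuagobawbogule.

damuagobawbogule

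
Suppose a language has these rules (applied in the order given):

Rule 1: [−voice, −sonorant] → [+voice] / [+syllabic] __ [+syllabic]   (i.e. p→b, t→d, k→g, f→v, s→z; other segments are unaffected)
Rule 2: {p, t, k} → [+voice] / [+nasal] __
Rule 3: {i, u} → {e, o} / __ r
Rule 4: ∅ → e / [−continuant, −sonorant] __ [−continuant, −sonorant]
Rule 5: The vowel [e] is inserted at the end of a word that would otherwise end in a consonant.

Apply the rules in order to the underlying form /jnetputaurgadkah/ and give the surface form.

jnetepudaorgadekahe

Rule 1 (intervocalic voicing): /t/ is a voiceless obstruent between vowels /u/ and /a/, so it voices to [d]. /jnetputaurgadkah/ → jnetpudaurgadkah.
Rule 2 (post-nasal voicing): no segment meets the environment; /jnetpudaurgadkah/ is unchanged.
Rule 3 (pre-rhotic lowering): /u/ is a high vowel immediately before /r/, so it lowers to [o]. /jnetpudaurgadkah/ → jnetpudaorgadkah.
Rule 4 (stop-cluster e-epenthesis): /t/ and /p/ form a stop–stop cluster, so [e] is inserted between them. /d/ and /k/ form a stop–stop cluster, so [e] is inserted between them. /jnetpudaorgadkah/ → jnetepudaorgadekah.
Rule 5 (final e-epenthesis): the form ends in the consonant /h/, so [e] is inserted word-finally. /jnetepudaorgadekah/ → jnetepudaorgadekahe.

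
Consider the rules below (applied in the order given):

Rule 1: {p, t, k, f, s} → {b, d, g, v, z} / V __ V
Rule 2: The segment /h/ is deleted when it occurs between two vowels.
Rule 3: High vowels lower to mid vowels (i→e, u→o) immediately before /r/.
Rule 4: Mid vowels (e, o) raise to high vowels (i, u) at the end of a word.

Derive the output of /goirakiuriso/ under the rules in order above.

goeragiorizu

Rule 1 (intervocalic voicing): /k/ is a voiceless obstruent between vowels /a/ and /i/, so it voices to [g]. /s/ is a voiceless obstruent between vowels /i/ and /o/, so it voices to [z]. /goirakiuriso/ → goiragiurizo.
Rule 2 (intervocalic h-deletion): no segment meets the environment; /goiragiurizo/ is unchanged.
Rule 3 (pre-rhotic lowering): /i/ is a high vowel immediately before /r/, so it lowers to [e]. /u/ is a high vowel immediately before /r/, so it lowers to [o]. /goiragiurizo/ → goeragiorizo.
Rule 4 (final vowel raising): /o/ is a mid vowel in word-final position, so it raises to [u]. /goeragiorizo/ → goeragiorizu.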